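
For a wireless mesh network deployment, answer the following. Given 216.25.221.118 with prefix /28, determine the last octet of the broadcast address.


Given: IP = 216.25.221.118, prefix = /28
Host bits = 32 - 28 = 4
Network last octet = 118 AND mask = 112
Host part size = 2^4 - 1 = 15
Broadcast last octet = 112 OR 15 = 127

127


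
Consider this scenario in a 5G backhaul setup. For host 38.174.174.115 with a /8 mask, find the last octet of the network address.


Given: IP = 38.174.174.115, prefix = /8
Subnet mask = 255.0.0.0
Last octet of IP: 115
Last octet of mask: 0
Network last octet = 115 AND 0 = 0

0


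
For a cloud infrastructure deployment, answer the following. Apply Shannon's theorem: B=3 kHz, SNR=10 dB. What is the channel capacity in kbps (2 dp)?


Given: B = 3 kHz, SNR = 10 dB
SNR linear = 10^(10/10) = 10
1 + SNR = 11
log2(11) = 3.4594316186
C = 3 * 1000 * 3.4594316186 = 10378.2949 bps
C = 10.378295 kbps -> 10.38 kbps (2 dp)

10.38


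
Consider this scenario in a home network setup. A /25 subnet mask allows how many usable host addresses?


Given: subnet mask /25
Host bits = 32 - 25 = 7
Total addresses = 2^7 = 128
Usable hosts = 128 - 2 (network + broadcast) = 126

126


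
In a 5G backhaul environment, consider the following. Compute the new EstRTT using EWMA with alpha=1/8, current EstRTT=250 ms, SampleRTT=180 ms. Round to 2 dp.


Given: EstRTT = 250 ms, SampleRTT = 180 ms, alpha = 1/8
New EstRTT = (1 - alpha) * EstRTT + alpha * SampleRTT
(7/8) * 250 = 218.75
(1/8) * 180 = 22.5
New EstRTT = 218.75 + 22.5 = 241.25 ms -> 241.25 ms (2 dp)

241.25


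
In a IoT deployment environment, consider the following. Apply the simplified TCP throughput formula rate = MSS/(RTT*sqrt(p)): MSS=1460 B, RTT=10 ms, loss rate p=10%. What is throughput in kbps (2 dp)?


Given: MSS = 1460 bytes, RTT = 10 ms, loss = 10%
RTT in seconds = 10 / 1000 = 0.01
Loss rate = 10% = 0.1
sqrt(loss) = sqrt(0.1) = 0.316227766017
Throughput (bytes/s) = 1460 / (0.01 * 0.316227766017) = 461692.5384
Throughput (kbps) = 461692.5384 * 8 / 1000 = 3693.540307 -> 3693.54 kbps (2 dp)

3693.54


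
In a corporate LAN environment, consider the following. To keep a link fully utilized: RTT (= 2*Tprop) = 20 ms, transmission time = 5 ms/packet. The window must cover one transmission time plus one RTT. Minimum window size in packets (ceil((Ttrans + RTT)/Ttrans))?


Given: Ttrans = 5 ms, RTT = 20 ms (= 2 * Tprop, Tprop = 10 ms)
Time until first ACK returns = Ttrans + RTT = 5 + 20 = 25 ms
Need W * Ttrans >= Ttrans + RTT  ->  W >= (Ttrans + RTT) / Ttrans
(Ttrans + RTT) / Ttrans = 25 / 5 = 5
W_min = ceil(5) = 5

5


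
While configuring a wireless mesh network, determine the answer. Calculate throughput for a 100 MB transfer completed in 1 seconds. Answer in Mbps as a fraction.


Given: file = 100 MB, time = 1 s
File in Mb = 100 * 8 = 800 Mb
Throughput = 800 / 1 Mbps
Throughput = 800 Mbps

800


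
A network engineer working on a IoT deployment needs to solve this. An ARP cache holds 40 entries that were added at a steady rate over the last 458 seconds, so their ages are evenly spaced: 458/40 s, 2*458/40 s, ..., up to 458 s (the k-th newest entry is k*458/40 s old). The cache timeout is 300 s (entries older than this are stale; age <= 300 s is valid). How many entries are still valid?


Ages are k * 458/40 s for k = 1..40 (spacing = 11.4500 s).
Entry k is valid iff k * 458/40 <= 300 iff k <= 40 * 300 / 458 = 26.2009
n_valid = floor(26.2009) = 26
(n_stale = 40 - 26 = 14)

26


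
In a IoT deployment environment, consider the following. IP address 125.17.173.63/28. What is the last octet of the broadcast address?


Given: IP = 125.17.173.63, prefix = /28
Host bits = 32 - 28 = 4
Network last octet = 63 AND mask = 48
Host part size = 2^4 - 1 = 15
Broadcast last octet = 48 OR 15 = 63

63


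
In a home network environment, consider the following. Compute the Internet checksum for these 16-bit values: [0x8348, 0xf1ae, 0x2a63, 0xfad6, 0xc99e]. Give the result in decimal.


Given words: [0x8348, 0xf1ae, 0x2a63, 0xfad6, 0xc99e]
Step 1: Sum all words
Raw sum = 33608 + 61870 + 10851 + 64214 + 51614 = 222157
Step 2: Fold carry: (25549 + 3) = 25552
One's complement = ~25552 & 0xFFFF = 39983

39983


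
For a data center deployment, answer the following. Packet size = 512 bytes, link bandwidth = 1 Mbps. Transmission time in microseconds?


Given: packet = 512 bytes, bandwidth = 1 Mbps
Packet in bits = 512 * 8 = 4096 bits
Bandwidth = 1 * 10^6 = 1000000 bps
Time = 4096 / 1000000 seconds
Time in us = 4096 * 10^6 / 1000000 = 4096

4096


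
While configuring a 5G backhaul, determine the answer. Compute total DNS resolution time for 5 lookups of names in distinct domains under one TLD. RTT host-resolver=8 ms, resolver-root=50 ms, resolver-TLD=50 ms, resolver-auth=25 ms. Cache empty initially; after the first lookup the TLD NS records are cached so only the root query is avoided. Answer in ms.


Lookup 1 (cold cache): local + root + TLD + auth = 8 + 50 + 50 + 25 = 133 ms
Lookups 2..5 (TLD NS cached -> skip root; new domain -> still ask TLD and auth): local + TLD + auth = 8 + 50 + 25 = 83 ms each
Remaining 4 lookups: 4 * 83 = 332 ms
Total = 133 + 332 = 465 ms

465


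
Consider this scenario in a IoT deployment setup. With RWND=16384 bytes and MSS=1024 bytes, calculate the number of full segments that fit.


Given: RWND = 16384 bytes, MSS = 1024 bytes
Full segments = floor(RWND / MSS)
Full segments = floor(16384 / 1024)
Full segments = floor(16.0) = 16

16


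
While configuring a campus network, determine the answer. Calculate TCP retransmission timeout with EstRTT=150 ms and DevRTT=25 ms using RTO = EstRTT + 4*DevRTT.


Given: EstRTT = 150 ms, DevRTT = 25 ms
Timeout = EstRTT + 4 * DevRTT
4 * DevRTT = 4 * 25 = 100
Timeout = 150 + 100 = 250 ms

250


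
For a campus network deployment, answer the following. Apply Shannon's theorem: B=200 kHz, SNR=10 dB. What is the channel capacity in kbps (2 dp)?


Given: B = 200 kHz, SNR = 10 dB
SNR linear = 10^(10/10) = 10
1 + SNR = 11
log2(11) = 3.4594316186
C = 200 * 1000 * 3.4594316186 = 691886.3237 bps
C = 691.886324 kbps -> 691.89 kbps (2 dp)

691.89


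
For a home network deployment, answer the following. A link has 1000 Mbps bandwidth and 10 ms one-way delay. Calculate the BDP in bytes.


Given: bandwidth = 1000 Mbps, delay = 10 ms
BDP in bits = 1000 * 10^6 * 10 / 1000
BDP in bits = 10000000
BDP in bytes = 10000000 / 8 = 1250000

1250000


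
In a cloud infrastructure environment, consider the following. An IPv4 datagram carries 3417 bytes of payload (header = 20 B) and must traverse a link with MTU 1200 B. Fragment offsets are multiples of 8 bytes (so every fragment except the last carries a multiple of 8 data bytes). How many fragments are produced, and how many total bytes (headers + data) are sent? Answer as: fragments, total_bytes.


Max data per non-final fragment = floor((MTU - header)/8)*8 = floor((1200 - 20)/8)*8 = floor(1180/8)*8 = 1176 B
Final fragment needs no 8-byte alignment: it can carry up to MTU - header = 1180 B
Non-final fragments needed = ceil((payload - 1180) / 1176) = ceil(2237/1176) = ceil(1.9022) = 2
Number of fragments = 2 + 1 = 3
Fragment sizes (data): 2 * 1176 B + 1065 B (last, 1065 <= 1180 OK)
Total bytes sent = payload + n_frags * header = 3417 + 3*20 = 3417 + 60 = 3477 B

3, 3477


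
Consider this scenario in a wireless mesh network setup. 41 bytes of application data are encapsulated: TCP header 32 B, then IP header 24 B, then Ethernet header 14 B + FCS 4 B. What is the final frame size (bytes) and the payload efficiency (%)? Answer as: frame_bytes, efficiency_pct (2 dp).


TCP segment = 41 + 32 = 73 B
IP packet = 73 + 24 = 97 B
Ethernet frame = 97 + 14 + 4 = 115 B
Efficiency = app / frame = 41 / 115 = 0.356522 = 35.6522% -> 35.65% (2 dp)

115, 35.65


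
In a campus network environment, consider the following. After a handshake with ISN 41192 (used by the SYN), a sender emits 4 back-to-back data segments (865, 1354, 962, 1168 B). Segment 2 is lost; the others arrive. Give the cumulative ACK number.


SYN uses sequence number 41192; first data byte = ISN + 1 = 41193.
Segment 1: SEQ = 41193, len = 865 B, covers [41193, 42057]
Segment 2: SEQ = 42058, len = 1354 B, covers [42058, 43411] [LOST]
Segment 3: SEQ = 43412, len = 962 B, covers [43412, 44373]
Segment 4: SEQ = 44374, len = 1168 B, covers [44374, 45541]
In-order data received: bytes [41193, 42057] (segments 1..1).
Segment 2 missing -> gap begins at byte 42058; later segments buffered out of order.
Cumulative ACK = next expected in-order byte = 41193 + 865 = 42058

42058


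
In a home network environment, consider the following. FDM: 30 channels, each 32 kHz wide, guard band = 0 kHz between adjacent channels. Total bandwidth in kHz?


Given: 30 channels, 32 kHz each, guard = 0 kHz
Channel bandwidth = 30 * 32 = 960 kHz
Guard bands = 29 gaps * 0 kHz = 0 kHz
Total = 960 + 0 = 960 kHz

960


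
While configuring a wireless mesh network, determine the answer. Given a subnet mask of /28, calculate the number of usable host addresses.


Given: subnet mask /28
Host bits = 32 - 28 = 4
Total addresses = 2^4 = 16
Usable hosts = 16 - 2 (network + broadcast) = 14

14


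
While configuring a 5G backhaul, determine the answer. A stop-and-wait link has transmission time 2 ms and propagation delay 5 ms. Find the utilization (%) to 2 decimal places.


Given: Ttrans = 2 ms, Tprop = 5 ms
RTT = 2 * Tprop = 2 * 5 = 10 ms
U = Ttrans / (Ttrans + RTT)
U = 2 / (2 + 10)
U = 2 / 12 = 0.166667
U% = 16.67%

16.67


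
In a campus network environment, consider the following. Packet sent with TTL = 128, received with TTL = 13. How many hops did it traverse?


Given: initial TTL = 128, received TTL = 13
Hops = initial TTL - received TTL
Hops = 128 - 13 = 115

115


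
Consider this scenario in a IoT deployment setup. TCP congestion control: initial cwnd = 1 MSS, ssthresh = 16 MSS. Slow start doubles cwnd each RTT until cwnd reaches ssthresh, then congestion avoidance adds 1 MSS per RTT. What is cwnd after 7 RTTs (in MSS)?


RTT 0: cwnd = 1 MSS (initial)
RTT 1: cwnd = 2 MSS (slow start, doubled)
RTT 2: cwnd = 4 MSS (slow start, doubled)
RTT 3: cwnd = 8 MSS (slow start, doubled)
RTT 4: cwnd = 16 MSS (slow start, doubled)
RTT 5: cwnd = 17 MSS (congestion avoidance, +1)
RTT 6: cwnd = 18 MSS (congestion avoidance, +1)
RTT 7: cwnd = 19 MSS (congestion avoidance, +1)

19


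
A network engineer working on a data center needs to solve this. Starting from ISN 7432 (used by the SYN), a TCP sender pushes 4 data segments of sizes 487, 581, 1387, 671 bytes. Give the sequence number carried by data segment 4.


The SYN occupies sequence number ISN = 7432, so the first data byte is ISN + 1 = 7433.
SEQ of data segment i = (ISN + 1) + sum of payload sizes of segments 1..i-1.
Segment 1: SEQ = 7433, payload = 487 bytes
Segment 2: SEQ = 7920, payload = 581 bytes
Segment 3: SEQ = 8501, payload = 1387 bytes
Segment 4: SEQ = 9888, payload = 671 bytes
SEQ of segment 4 = 7433 + 487 + 581 + 1387 = 9888

9888


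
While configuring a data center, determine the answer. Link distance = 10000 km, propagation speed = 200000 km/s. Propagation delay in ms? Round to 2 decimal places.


Given: distance = 10000 km, speed = 200000 km/s
Delay = distance / speed = 10000 / 200000 seconds
Delay in ms = 10000 * 1000 / 200000
Delay = 50.0000 ms
Rounded to 2 dp = 50.00 ms

50.00


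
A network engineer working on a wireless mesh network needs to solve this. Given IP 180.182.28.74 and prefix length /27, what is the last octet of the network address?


Given: IP = 180.182.28.74, prefix = /27
Subnet mask = 255.255.255.224
Last octet of IP: 74
Last octet of mask: 224
Network last octet = 74 AND 224 = 64

64


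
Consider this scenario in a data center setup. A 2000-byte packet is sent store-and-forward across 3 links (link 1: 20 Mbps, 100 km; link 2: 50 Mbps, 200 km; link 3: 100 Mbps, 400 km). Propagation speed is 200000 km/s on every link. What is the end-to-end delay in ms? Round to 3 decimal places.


Packet = 2000 bytes = 16000 bits. Store-and-forward: sum (t_trans + t_prop) per link.
Link 1: t_trans = 16000/(20*10^6) s = 0.8000 ms; t_prop = 100/200000 s = 0.5000 ms; subtotal = 1.3000 ms
Link 2: t_trans = 16000/(50*10^6) s = 0.3200 ms; t_prop = 200/200000 s = 1.0000 ms; subtotal = 1.3200 ms
Link 3: t_trans = 16000/(100*10^6) s = 0.1600 ms; t_prop = 400/200000 s = 2.0000 ms; subtotal = 2.1600 ms
End-to-end = 1.3000 + 1.3200 + 2.1600 = 4.7800 ms -> 4.780 ms (3 dp)

4.780


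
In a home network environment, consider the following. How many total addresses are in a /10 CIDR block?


Given: CIDR prefix /10
Host bits = 32 - 10 = 22
Total addresses = 2^22 = 4194304

4194304


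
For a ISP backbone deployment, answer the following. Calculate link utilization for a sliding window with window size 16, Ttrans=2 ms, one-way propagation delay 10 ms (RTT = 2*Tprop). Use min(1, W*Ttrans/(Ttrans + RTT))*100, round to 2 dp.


Given: W = 16, Ttrans = 2 ms, RTT = 20 ms (= 2 * Tprop, Tprop = 10 ms)
Cycle time = Ttrans + RTT = 2 + 20 = 22 ms (first packet sent until its ACK returns)
W * Ttrans = 16 * 2 = 32 ms of sending per cycle
W * Ttrans / (Ttrans + RTT) = 32 / 22 = 1.454545
U = min(1, 1.454545) = 1.000000
U% = 100.00%

100.00


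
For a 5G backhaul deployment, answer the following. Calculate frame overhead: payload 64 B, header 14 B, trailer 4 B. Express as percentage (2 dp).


Given: payload = 64 B, header = 14 B, trailer = 4 B
Overhead bytes = header + trailer = 14 + 4 = 18
Total frame = payload + overhead = 64 + 18 = 82
Overhead % = 18 / 82 * 100 = 21.9512% -> 21.95% (2 dp)

21.95


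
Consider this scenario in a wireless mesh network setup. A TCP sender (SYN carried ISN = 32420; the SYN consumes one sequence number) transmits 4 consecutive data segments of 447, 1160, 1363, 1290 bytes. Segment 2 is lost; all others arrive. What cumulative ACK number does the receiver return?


SYN uses sequence number 32420; first data byte = ISN + 1 = 32421.
Segment 1: SEQ = 32421, len = 447 B, covers [32421, 32867]
Segment 2: SEQ = 32868, len = 1160 B, covers [32868, 34027] [LOST]
Segment 3: SEQ = 34028, len = 1363 B, covers [34028, 35390]
Segment 4: SEQ = 35391, len = 1290 B, covers [35391, 36680]
In-order data received: bytes [32421, 32867] (segments 1..1).
Segment 2 missing -> gap begins at byte 32868; later segments buffered out of order.
Cumulative ACK = next expected in-order byte = 32421 + 447 = 32868

32868


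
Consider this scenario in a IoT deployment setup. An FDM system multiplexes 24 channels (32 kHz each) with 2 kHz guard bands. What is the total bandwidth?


Given: 24 channels, 32 kHz each, guard = 2 kHz
Channel bandwidth = 24 * 32 = 768 kHz
Guard bands = 23 gaps * 2 kHz = 46 kHz
Total = 768 + 46 = 814 kHz

814


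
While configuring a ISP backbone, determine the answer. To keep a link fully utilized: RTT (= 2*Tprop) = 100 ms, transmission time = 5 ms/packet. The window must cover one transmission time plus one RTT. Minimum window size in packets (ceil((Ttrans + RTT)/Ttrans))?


Given: Ttrans = 5 ms, RTT = 100 ms (= 2 * Tprop, Tprop = 50 ms)
Time until first ACK returns = Ttrans + RTT = 5 + 100 = 105 ms
Need W * Ttrans >= Ttrans + RTT  ->  W >= (Ttrans + RTT) / Ttrans
(Ttrans + RTT) / Ttrans = 105 / 5 = 21
W_min = ceil(21) = 21

21


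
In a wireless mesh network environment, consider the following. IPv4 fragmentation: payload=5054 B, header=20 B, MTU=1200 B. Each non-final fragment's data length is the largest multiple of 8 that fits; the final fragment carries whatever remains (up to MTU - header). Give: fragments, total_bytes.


Max data per non-final fragment = floor((MTU - header)/8)*8 = floor((1200 - 20)/8)*8 = floor(1180/8)*8 = 1176 B
Final fragment needs no 8-byte alignment: it can carry up to MTU - header = 1180 B
Non-final fragments needed = ceil((payload - 1180) / 1176) = ceil(3874/1176) = ceil(3.2942) = 4
Number of fragments = 4 + 1 = 5
Fragment sizes (data): 4 * 1176 B + 350 B (last, 350 <= 1180 OK)
Total bytes sent = payload + n_frags * header = 5054 + 5*20 = 5054 + 100 = 5154 B

5, 5154


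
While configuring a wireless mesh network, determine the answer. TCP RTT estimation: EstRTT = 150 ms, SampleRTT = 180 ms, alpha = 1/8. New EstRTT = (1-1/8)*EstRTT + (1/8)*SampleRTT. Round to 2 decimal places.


Given: EstRTT = 150 ms, SampleRTT = 180 ms, alpha = 1/8
New EstRTT = (1 - alpha) * EstRTT + alpha * SampleRTT
(7/8) * 150 = 131.25
(1/8) * 180 = 22.5
New EstRTT = 131.25 + 22.5 = 153.75 ms -> 153.75 ms (2 dp)

153.75


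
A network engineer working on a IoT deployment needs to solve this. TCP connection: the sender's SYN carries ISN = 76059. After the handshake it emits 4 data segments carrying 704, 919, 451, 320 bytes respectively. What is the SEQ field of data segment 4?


The SYN occupies sequence number ISN = 76059, so the first data byte is ISN + 1 = 76060.
SEQ of data segment i = (ISN + 1) + sum of payload sizes of segments 1..i-1.
Segment 1: SEQ = 76060, payload = 704 bytes
Segment 2: SEQ = 76764, payload = 919 bytes
Segment 3: SEQ = 77683, payload = 451 bytes
Segment 4: SEQ = 78134, payload = 320 bytes
SEQ of segment 4 = 76060 + 704 + 919 + 451 = 78134

78134


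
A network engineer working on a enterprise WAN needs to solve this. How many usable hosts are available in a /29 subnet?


Given: subnet mask /29
Host bits = 32 - 29 = 3
Total addresses = 2^3 = 8
Usable hosts = 8 - 2 (network + broadcast) = 6

6


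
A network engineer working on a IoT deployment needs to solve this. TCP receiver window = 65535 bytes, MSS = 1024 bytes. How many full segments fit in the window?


Given: RWND = 65535 bytes, MSS = 1024 bytes
Full segments = floor(RWND / MSS)
Full segments = floor(65535 / 1024)
Full segments = floor(63.999) = 63

63


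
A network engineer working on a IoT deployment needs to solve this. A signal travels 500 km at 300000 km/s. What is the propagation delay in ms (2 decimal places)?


Given: distance = 500 km, speed = 300000 km/s
Delay = distance / speed = 500 / 300000 seconds
Delay in ms = 500 * 1000 / 300000
Delay = 1.6667 ms
Rounded to 2 dp = 1.67 ms

1.67


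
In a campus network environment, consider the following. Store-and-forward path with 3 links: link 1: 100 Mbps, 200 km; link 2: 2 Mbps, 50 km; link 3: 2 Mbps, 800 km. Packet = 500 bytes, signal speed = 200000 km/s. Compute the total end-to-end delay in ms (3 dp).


Packet = 500 bytes = 4000 bits. Store-and-forward: sum (t_trans + t_prop) per link.
Link 1: t_trans = 4000/(100*10^6) s = 0.0400 ms; t_prop = 200/200000 s = 1.0000 ms; subtotal = 1.0400 ms
Link 2: t_trans = 4000/(2*10^6) s = 2.0000 ms; t_prop = 50/200000 s = 0.2500 ms; subtotal = 2.2500 ms
Link 3: t_trans = 4000/(2*10^6) s = 2.0000 ms; t_prop = 800/200000 s = 4.0000 ms; subtotal = 6.0000 ms
End-to-end = 1.0400 + 2.2500 + 6.0000 = 9.2900 ms -> 9.290 ms (3 dp)

9.290


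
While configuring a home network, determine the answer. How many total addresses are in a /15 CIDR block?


Given: CIDR prefix /15
Host bits = 32 - 15 = 17
Total addresses = 2^17 = 131072

131072


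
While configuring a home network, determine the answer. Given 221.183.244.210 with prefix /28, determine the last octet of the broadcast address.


Given: IP = 221.183.244.210, prefix = /28
Host bits = 32 - 28 = 4
Network last octet = 210 AND mask = 208
Host part size = 2^4 - 1 = 15
Broadcast last octet = 208 OR 15 = 223

223


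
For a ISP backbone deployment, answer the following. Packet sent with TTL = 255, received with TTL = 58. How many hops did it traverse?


Given: initial TTL = 255, received TTL = 58
Hops = initial TTL - received TTL
Hops = 255 - 58 = 197

197


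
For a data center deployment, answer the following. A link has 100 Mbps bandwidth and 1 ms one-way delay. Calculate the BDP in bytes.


Given: bandwidth = 100 Mbps, delay = 1 ms
BDP in bits = 100 * 10^6 * 1 / 1000
BDP in bits = 100000
BDP in bytes = 100000 / 8 = 12500

12500


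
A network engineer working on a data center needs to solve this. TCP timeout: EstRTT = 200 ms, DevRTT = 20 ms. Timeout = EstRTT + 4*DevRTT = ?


Given: EstRTT = 200 ms, DevRTT = 20 ms
Timeout = EstRTT + 4 * DevRTT
4 * DevRTT = 4 * 20 = 80
Timeout = 200 + 80 = 280 ms

280


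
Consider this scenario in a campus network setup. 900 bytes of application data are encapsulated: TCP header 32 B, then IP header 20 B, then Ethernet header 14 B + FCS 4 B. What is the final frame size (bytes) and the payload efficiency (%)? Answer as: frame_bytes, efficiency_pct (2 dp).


TCP segment = 900 + 32 = 932 B
IP packet = 932 + 20 = 952 B
Ethernet frame = 952 + 14 + 4 = 970 B
Efficiency = app / frame = 900 / 970 = 0.927835 = 92.7835% -> 92.78% (2 dp)

970, 92.78


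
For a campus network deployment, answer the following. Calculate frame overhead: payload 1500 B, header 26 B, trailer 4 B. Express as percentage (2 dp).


Given: payload = 1500 B, header = 26 B, trailer = 4 B
Overhead bytes = header + trailer = 26 + 4 = 30
Total frame = payload + overhead = 1500 + 30 = 1530
Overhead % = 30 / 1530 * 100 = 1.9608% -> 1.96% (2 dp)

1.96


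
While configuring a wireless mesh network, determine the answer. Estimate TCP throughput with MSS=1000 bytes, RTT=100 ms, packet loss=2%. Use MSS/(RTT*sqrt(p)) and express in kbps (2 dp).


Given: MSS = 1000 bytes, RTT = 100 ms, loss = 2%
RTT in seconds = 100 / 1000 = 0.1
Loss rate = 2% = 0.02
sqrt(loss) = sqrt(0.02) = 0.141421356237
Throughput (bytes/s) = 1000 / (0.1 * 0.141421356237) = 70710.6781
Throughput (kbps) = 70710.6781 * 8 / 1000 = 565.685425 -> 565.69 kbps (2 dp)

565.69


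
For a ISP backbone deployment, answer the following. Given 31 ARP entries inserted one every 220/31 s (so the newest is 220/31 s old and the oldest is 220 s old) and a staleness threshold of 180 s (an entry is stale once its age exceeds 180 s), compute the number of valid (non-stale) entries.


Ages are k * 220/31 s for k = 1..31 (spacing = 7.0968 s).
Entry k is valid iff k * 220/31 <= 180 iff k <= 31 * 180 / 220 = 25.3636
n_valid = floor(25.3636) = 25
(n_stale = 31 - 25 = 6)

25


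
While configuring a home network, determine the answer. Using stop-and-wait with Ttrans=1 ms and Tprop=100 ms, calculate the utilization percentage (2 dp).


Given: Ttrans = 1 ms, Tprop = 100 ms
RTT = 2 * Tprop = 2 * 100 = 200 ms
U = Ttrans / (Ttrans + RTT)
U = 1 / (1 + 200)
U = 1 / 201 = 0.004975
U% = 0.50%

0.50


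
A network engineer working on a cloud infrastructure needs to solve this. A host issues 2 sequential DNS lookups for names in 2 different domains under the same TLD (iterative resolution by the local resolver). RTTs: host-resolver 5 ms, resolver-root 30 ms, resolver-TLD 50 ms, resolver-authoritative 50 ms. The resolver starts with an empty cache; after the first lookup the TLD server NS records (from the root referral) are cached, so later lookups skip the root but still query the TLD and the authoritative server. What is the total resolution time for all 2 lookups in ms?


Lookup 1 (cold cache): local + root + TLD + auth = 5 + 30 + 50 + 50 = 135 ms
Lookups 2..2 (TLD NS cached -> skip root; new domain -> still ask TLD and auth): local + TLD + auth = 5 + 50 + 50 = 105 ms each
Remaining 1 lookups: 1 * 105 = 105 ms
Total = 135 + 105 = 240 ms

240


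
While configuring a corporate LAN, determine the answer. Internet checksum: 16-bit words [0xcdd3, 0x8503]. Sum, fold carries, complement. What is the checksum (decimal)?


Given words: [0xcdd3, 0x8503]
Step 1: Sum all words
Raw sum = 52691 + 34051 = 86742
Step 2: Fold carry: (21206 + 1) = 21207
One's complement = ~21207 & 0xFFFF = 44328

44328


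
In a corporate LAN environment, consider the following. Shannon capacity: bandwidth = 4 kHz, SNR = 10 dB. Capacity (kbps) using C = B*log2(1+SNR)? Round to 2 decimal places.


Given: B = 4 kHz, SNR = 10 dB
SNR linear = 10^(10/10) = 10
1 + SNR = 11
log2(11) = 3.4594316186
C = 4 * 1000 * 3.4594316186 = 13837.7265 bps
C = 13.837726 kbps -> 13.84 kbps (2 dp)

13.84


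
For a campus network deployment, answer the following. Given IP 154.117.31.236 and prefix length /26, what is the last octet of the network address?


Given: IP = 154.117.31.236, prefix = /26
Subnet mask = 255.255.255.192
Last octet of IP: 236
Last octet of mask: 192
Network last octet = 236 AND 192 = 192

192


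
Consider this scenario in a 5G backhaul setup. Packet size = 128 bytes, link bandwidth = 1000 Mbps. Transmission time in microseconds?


Given: packet = 128 bytes, bandwidth = 1000 Mbps
Packet in bits = 128 * 8 = 1024 bits
Bandwidth = 1000 * 10^6 = 1000000000 bps
Time = 1024 / 1000000000 seconds
Time in us = 1024 * 10^6 / 1000000000 = 1.024

1.024


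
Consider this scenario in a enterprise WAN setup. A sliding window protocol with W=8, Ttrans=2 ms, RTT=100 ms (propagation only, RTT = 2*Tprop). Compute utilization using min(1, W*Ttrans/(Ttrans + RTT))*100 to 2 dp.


Given: W = 8, Ttrans = 2 ms, RTT = 100 ms (= 2 * Tprop, Tprop = 50 ms)
Cycle time = Ttrans + RTT = 2 + 100 = 102 ms (first packet sent until its ACK returns)
W * Ttrans = 8 * 2 = 16 ms of sending per cycle
W * Ttrans / (Ttrans + RTT) = 16 / 102 = 0.156863
U = min(1, 0.156863) = 0.156863
U% = 15.69%

15.69


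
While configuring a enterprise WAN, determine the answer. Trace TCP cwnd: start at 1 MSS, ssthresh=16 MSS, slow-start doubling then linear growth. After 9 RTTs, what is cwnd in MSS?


RTT 0: cwnd = 1 MSS (initial)
RTT 1: cwnd = 2 MSS (slow start, doubled)
RTT 2: cwnd = 4 MSS (slow start, doubled)
RTT 3: cwnd = 8 MSS (slow start, doubled)
RTT 4: cwnd = 16 MSS (slow start, doubled)
RTT 5: cwnd = 17 MSS (congestion avoidance, +1)
RTT 6: cwnd = 18 MSS (congestion avoidance, +1)
RTT 7: cwnd = 19 MSS (congestion avoidance, +1)
RTT 8: cwnd = 20 MSS (congestion avoidance, +1)
RTT 9: cwnd = 21 MSS (congestion avoidance, +1)

21


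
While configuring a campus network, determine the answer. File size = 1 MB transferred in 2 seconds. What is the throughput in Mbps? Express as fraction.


Given: file = 1 MB, time = 2 s
File in Mb = 1 * 8 = 8 Mb
Throughput = 8 / 2 Mbps
Throughput = 4 Mbps

4


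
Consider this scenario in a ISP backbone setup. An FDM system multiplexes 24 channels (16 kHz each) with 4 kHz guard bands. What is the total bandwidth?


Given: 24 channels, 16 kHz each, guard = 4 kHz
Channel bandwidth = 24 * 16 = 384 kHz
Guard bands = 23 gaps * 4 kHz = 92 kHz
Total = 384 + 92 = 476 kHz

476


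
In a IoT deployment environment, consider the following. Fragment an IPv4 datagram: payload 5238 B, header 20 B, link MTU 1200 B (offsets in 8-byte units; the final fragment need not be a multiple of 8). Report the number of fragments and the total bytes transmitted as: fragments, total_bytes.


Max data per non-final fragment = floor((MTU - header)/8)*8 = floor((1200 - 20)/8)*8 = floor(1180/8)*8 = 1176 B
Final fragment needs no 8-byte alignment: it can carry up to MTU - header = 1180 B
Non-final fragments needed = ceil((payload - 1180) / 1176) = ceil(4058/1176) = ceil(3.4507) = 4
Number of fragments = 4 + 1 = 5
Fragment sizes (data): 4 * 1176 B + 534 B (last, 534 <= 1180 OK)
Total bytes sent = payload + n_frags * header = 5238 + 5*20 = 5238 + 100 = 5338 B

5, 5338


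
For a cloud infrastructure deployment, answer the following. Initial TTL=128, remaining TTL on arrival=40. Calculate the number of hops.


Given: initial TTL = 128, received TTL = 40
Hops = initial TTL - received TTL
Hops = 128 - 40 = 88

88


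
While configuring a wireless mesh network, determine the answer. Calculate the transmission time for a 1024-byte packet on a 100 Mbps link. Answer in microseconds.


Given: packet = 1024 bytes, bandwidth = 100 Mbps
Packet in bits = 1024 * 8 = 8192 bits
Bandwidth = 100 * 10^6 = 100000000 bps
Time = 8192 / 100000000 seconds
Time in us = 8192 * 10^6 / 100000000 = 81.92

81.92


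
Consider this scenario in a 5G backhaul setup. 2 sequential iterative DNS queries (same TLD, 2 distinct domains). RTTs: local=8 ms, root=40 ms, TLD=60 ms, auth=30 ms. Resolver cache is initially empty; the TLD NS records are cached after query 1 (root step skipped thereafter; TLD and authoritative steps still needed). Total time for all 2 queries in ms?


Lookup 1 (cold cache): local + root + TLD + auth = 8 + 40 + 60 + 30 = 138 ms
Lookups 2..2 (TLD NS cached -> skip root; new domain -> still ask TLD and auth): local + TLD + auth = 8 + 60 + 30 = 98 ms each
Remaining 1 lookups: 1 * 98 = 98 ms
Total = 138 + 98 = 236 ms

236


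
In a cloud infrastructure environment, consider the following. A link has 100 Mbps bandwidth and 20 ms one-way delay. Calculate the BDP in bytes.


Given: bandwidth = 100 Mbps, delay = 20 ms
BDP in bits = 100 * 10^6 * 20 / 1000
BDP in bits = 2000000
BDP in bytes = 2000000 / 8 = 250000

250000


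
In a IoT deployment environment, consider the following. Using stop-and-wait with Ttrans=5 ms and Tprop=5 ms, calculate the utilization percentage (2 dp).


Given: Ttrans = 5 ms, Tprop = 5 ms
RTT = 2 * Tprop = 2 * 5 = 10 ms
U = Ttrans / (Ttrans + RTT)
U = 5 / (5 + 10)
U = 5 / 15 = 0.333333
U% = 33.33%

33.33


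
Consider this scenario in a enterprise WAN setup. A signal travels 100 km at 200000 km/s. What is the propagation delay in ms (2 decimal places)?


Given: distance = 100 km, speed = 200000 km/s
Delay = distance / speed = 100 / 200000 seconds
Delay in ms = 100 * 1000 / 200000
Delay = 0.5000 ms
Rounded to 2 dp = 0.50 ms

0.50


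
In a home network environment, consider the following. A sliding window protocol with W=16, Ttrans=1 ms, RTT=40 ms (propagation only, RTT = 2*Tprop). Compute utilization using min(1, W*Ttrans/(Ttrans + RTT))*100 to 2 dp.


Given: W = 16, Ttrans = 1 ms, RTT = 40 ms (= 2 * Tprop, Tprop = 20 ms)
Cycle time = Ttrans + RTT = 1 + 40 = 41 ms (first packet sent until its ACK returns)
W * Ttrans = 16 * 1 = 16 ms of sending per cycle
W * Ttrans / (Ttrans + RTT) = 16 / 41 = 0.390244
U = min(1, 0.390244) = 0.390244
U% = 39.02%

39.02


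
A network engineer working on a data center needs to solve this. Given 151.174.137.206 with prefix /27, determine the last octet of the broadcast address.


Given: IP = 151.174.137.206, prefix = /27
Host bits = 32 - 27 = 5
Network last octet = 206 AND mask = 192
Host part size = 2^5 - 1 = 31
Broadcast last octet = 192 OR 31 = 223

223


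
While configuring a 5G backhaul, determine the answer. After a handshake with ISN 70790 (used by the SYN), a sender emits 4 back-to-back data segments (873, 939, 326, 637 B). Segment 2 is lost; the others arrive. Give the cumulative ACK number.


SYN uses sequence number 70790; first data byte = ISN + 1 = 70791.
Segment 1: SEQ = 70791, len = 873 B, covers [70791, 71663]
Segment 2: SEQ = 71664, len = 939 B, covers [71664, 72602] [LOST]
Segment 3: SEQ = 72603, len = 326 B, covers [72603, 72928]
Segment 4: SEQ = 72929, len = 637 B, covers [72929, 73565]
In-order data received: bytes [70791, 71663] (segments 1..1).
Segment 2 missing -> gap begins at byte 71664; later segments buffered out of order.
Cumulative ACK = next expected in-order byte = 70791 + 873 = 71664

71664


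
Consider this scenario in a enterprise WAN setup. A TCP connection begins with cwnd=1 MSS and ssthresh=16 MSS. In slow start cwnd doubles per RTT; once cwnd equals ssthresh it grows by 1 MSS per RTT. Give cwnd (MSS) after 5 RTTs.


RTT 0: cwnd = 1 MSS (initial)
RTT 1: cwnd = 2 MSS (slow start, doubled)
RTT 2: cwnd = 4 MSS (slow start, doubled)
RTT 3: cwnd = 8 MSS (slow start, doubled)
RTT 4: cwnd = 16 MSS (slow start, doubled)
RTT 5: cwnd = 17 MSS (congestion avoidance, +1)

17


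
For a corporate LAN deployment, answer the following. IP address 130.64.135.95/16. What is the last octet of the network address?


Given: IP = 130.64.135.95, prefix = /16
Subnet mask = 255.255.0.0
Last octet of IP: 95
Last octet of mask: 0
Network last octet = 95 AND 0 = 0

0


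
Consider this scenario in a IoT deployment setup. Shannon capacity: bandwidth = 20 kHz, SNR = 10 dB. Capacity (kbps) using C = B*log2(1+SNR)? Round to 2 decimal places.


Given: B = 20 kHz, SNR = 10 dB
SNR linear = 10^(10/10) = 10
1 + SNR = 11
log2(11) = 3.4594316186
C = 20 * 1000 * 3.4594316186 = 69188.6324 bps
C = 69.188632 kbps -> 69.19 kbps (2 dp)

69.19


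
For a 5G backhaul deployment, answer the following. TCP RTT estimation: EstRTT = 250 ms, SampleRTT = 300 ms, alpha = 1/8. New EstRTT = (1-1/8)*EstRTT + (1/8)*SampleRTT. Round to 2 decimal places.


Given: EstRTT = 250 ms, SampleRTT = 300 ms, alpha = 1/8
New EstRTT = (1 - alpha) * EstRTT + alpha * SampleRTT
(7/8) * 250 = 218.75
(1/8) * 300 = 37.5
New EstRTT = 218.75 + 37.5 = 256.25 ms -> 256.25 ms (2 dp)

256.25


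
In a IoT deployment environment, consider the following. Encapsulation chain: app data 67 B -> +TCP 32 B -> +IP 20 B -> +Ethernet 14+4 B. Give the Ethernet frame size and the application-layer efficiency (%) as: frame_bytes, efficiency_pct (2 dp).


TCP segment = 67 + 32 = 99 B
IP packet = 99 + 20 = 119 B
Ethernet frame = 119 + 14 + 4 = 137 B
Efficiency = app / frame = 67 / 137 = 0.489051 = 48.9051% -> 48.91% (2 dp)

137, 48.91


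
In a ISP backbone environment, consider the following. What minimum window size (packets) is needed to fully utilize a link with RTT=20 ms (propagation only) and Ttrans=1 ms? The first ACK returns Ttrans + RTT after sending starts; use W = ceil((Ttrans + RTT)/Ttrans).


Given: Ttrans = 1 ms, RTT = 20 ms (= 2 * Tprop, Tprop = 10 ms)
Time until first ACK returns = Ttrans + RTT = 1 + 20 = 21 ms
Need W * Ttrans >= Ttrans + RTT  ->  W >= (Ttrans + RTT) / Ttrans
(Ttrans + RTT) / Ttrans = 21 / 1 = 21
W_min = ceil(21) = 21

21


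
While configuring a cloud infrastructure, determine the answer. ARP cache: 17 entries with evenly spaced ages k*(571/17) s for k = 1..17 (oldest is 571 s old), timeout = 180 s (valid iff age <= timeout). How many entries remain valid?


Ages are k * 571/17 s for k = 1..17 (spacing = 33.5882 s).
Entry k is valid iff k * 571/17 <= 180 iff k <= 17 * 180 / 571 = 5.3590
n_valid = floor(5.3590) = 5
(n_stale = 17 - 5 = 12)

5


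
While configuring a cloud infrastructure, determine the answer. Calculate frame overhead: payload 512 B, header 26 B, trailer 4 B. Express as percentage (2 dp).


Given: payload = 512 B, header = 26 B, trailer = 4 B
Overhead bytes = header + trailer = 26 + 4 = 30
Total frame = payload + overhead = 512 + 30 = 542
Overhead % = 30 / 542 * 100 = 5.5351% -> 5.54% (2 dp)

5.54


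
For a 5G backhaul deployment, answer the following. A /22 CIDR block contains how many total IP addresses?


Given: CIDR prefix /22
Host bits = 32 - 22 = 10
Total addresses = 2^10 = 1024

1024


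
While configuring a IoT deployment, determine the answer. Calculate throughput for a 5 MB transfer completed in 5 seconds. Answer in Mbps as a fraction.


Given: file = 5 MB, time = 5 s
File in Mb = 5 * 8 = 40 Mb
Throughput = 40 / 5 Mbps
Throughput = 8 Mbps

8


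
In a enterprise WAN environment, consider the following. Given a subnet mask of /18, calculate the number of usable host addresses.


Given: subnet mask /18
Host bits = 32 - 18 = 14
Total addresses = 2^14 = 16384
Usable hosts = 16384 - 2 (network + broadcast) = 16382

16382


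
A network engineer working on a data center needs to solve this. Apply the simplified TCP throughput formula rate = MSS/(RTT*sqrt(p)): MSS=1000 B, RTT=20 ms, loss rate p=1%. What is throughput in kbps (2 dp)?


Given: MSS = 1000 bytes, RTT = 20 ms, loss = 1%
RTT in seconds = 20 / 1000 = 0.02
Loss rate = 1% = 0.01
sqrt(loss) = sqrt(0.01) = 0.1
Throughput (bytes/s) = 1000 / (0.02 * 0.1) = 500000.0000
Throughput (kbps) = 500000.0000 * 8 / 1000 = 4000.000000 -> 4000.00 kbps (2 dp)

4000.00


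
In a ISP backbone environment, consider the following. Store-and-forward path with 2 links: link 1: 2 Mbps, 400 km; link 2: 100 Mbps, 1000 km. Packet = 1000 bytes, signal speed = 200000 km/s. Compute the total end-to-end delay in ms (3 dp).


Packet = 1000 bytes = 8000 bits. Store-and-forward: sum (t_trans + t_prop) per link.
Link 1: t_trans = 8000/(2*10^6) s = 4.0000 ms; t_prop = 400/200000 s = 2.0000 ms; subtotal = 6.0000 ms
Link 2: t_trans = 8000/(100*10^6) s = 0.0800 ms; t_prop = 1000/200000 s = 5.0000 ms; subtotal = 5.0800 ms
End-to-end = 6.0000 + 5.0800 = 11.0800 ms -> 11.080 ms (3 dp)

11.080


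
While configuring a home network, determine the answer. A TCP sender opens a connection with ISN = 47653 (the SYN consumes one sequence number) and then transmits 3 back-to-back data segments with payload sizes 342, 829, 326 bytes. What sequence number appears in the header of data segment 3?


The SYN occupies sequence number ISN = 47653, so the first data byte is ISN + 1 = 47654.
SEQ of data segment i = (ISN + 1) + sum of payload sizes of segments 1..i-1.
Segment 1: SEQ = 47654, payload = 342 bytes
Segment 2: SEQ = 47996, payload = 829 bytes
Segment 3: SEQ = 48825, payload = 326 bytes
SEQ of segment 3 = 47654 + 342 + 829 = 48825

48825


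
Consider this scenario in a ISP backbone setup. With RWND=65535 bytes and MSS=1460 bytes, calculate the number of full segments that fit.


Given: RWND = 65535 bytes, MSS = 1460 bytes
Full segments = floor(RWND / MSS)
Full segments = floor(65535 / 1460)
Full segments = floor(44.887) = 44

44


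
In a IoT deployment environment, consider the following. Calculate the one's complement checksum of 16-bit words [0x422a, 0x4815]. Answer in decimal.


Given words: [0x422a, 0x4815]
Step 1: Sum all words
Raw sum = 16938 + 18453 = 35391
One's complement = ~35391 & 0xFFFF = 30144

30144


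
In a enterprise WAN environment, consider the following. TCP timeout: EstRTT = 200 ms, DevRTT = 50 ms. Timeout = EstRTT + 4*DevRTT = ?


Given: EstRTT = 200 ms, DevRTT = 50 ms
Timeout = EstRTT + 4 * DevRTT
4 * DevRTT = 4 * 50 = 200
Timeout = 200 + 200 = 400 ms

400


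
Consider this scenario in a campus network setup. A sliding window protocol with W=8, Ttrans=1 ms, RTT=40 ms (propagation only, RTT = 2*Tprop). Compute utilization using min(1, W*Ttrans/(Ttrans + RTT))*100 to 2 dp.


Given: W = 8, Ttrans = 1 ms, RTT = 40 ms (= 2 * Tprop, Tprop = 20 ms)
Cycle time = Ttrans + RTT = 1 + 40 = 41 ms (first packet sent until its ACK returns)
W * Ttrans = 8 * 1 = 8 ms of sending per cycle
W * Ttrans / (Ttrans + RTT) = 8 / 41 = 0.195122
U = min(1, 0.195122) = 0.195122
U% = 19.51%

19.51


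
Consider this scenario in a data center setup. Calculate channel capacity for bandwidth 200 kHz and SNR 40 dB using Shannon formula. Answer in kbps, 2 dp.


Given: B = 200 kHz, SNR = 40 dB
SNR linear = 10^(40/10) = 10000
1 + SNR = 10001
log2(10001) = 13.2878566418
C = 200 * 1000 * 13.2878566418 = 2657571.3284 bps
C = 2657.571328 kbps -> 2657.57 kbps (2 dp)

2657.57


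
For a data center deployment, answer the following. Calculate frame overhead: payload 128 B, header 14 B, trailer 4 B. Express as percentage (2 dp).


Given: payload = 128 B, header = 14 B, trailer = 4 B
Overhead bytes = header + trailer = 14 + 4 = 18
Total frame = payload + overhead = 128 + 18 = 146
Overhead % = 18 / 146 * 100 = 12.3288% -> 12.33% (2 dp)

12.33


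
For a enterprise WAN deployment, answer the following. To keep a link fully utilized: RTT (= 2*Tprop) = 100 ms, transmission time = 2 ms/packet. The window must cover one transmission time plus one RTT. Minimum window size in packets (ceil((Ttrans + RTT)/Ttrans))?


Given: Ttrans = 2 ms, RTT = 100 ms (= 2 * Tprop, Tprop = 50 ms)
Time until first ACK returns = Ttrans + RTT = 2 + 100 = 102 ms
Need W * Ttrans >= Ttrans + RTT  ->  W >= (Ttrans + RTT) / Ttrans
(Ttrans + RTT) / Ttrans = 102 / 2 = 51
W_min = ceil(51) = 51

51


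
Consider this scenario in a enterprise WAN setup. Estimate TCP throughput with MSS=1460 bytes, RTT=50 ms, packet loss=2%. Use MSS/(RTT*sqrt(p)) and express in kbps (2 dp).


Given: MSS = 1460 bytes, RTT = 50 ms, loss = 2%
RTT in seconds = 50 / 1000 = 0.05
Loss rate = 2% = 0.02
sqrt(loss) = sqrt(0.02) = 0.141421356237
Throughput (bytes/s) = 1460 / (0.05 * 0.141421356237) = 206475.1801
Throughput (kbps) = 206475.1801 * 8 / 1000 = 1651.801441 -> 1651.80 kbps (2 dp)

1651.80
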